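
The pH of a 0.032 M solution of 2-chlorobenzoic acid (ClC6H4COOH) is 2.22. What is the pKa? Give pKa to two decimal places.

[H+] = 10^(-2.22) = 6.03 × 10^-3 M
At equilibrium [HA] = 0.032 − 6.03 × 10^-3 = 2.60 × 10^-2 M
Ka = [H+][A-]/[HA] = (6.03 × 10^-3)² / 2.60 × 10^-2 = 1.40 × 10^-3
pKa = -log(1.40 × 10^-3) = 2.85

pKa = 2.85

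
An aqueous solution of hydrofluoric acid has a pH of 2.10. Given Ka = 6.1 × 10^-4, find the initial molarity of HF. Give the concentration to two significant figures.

C₀ = 1.1 × 10^-1 M

[H+] = 10^(-2.10) = 7.94 × 10^-3 M = x
Ka = x²/(C₀ − x) ⇒ C₀ = x + x²/Ka
C₀ = 7.94 × 10^-3 + (7.94 × 10^-3)²/(6.1 × 10^-4) = 1.11 × 10^-1 M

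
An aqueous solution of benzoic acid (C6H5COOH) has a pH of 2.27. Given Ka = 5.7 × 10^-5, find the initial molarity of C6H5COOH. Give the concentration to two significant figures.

C₀ = 5.1 × 10^-1 M

[H+] = 10^(-2.27) = 5.37 × 10^-3 M = x
Ka = x²/(C₀ − x) ⇒ C₀ = x + x²/Ka
C₀ = 5.37 × 10^-3 + (5.37 × 10^-3)²/(5.7 × 10^-5) = 5.11 × 10^-1 M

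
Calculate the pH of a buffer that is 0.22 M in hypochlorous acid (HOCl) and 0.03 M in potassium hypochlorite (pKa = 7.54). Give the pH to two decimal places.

pH = 6.67

Using pH = pKa + log([base]/[acid]) with [base]/[acid] = 0.03/0.22:
pH = 7.54 + (-0.865) = 6.67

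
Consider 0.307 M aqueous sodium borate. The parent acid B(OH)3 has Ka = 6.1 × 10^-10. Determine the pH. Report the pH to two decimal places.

B(OH)4- is the conjugate base of the weak acid B(OH)3.
Kb = Kw/Ka = 1.0×10^-14 / 6.1 × 10^-10 = 1.64 × 10^-5
From the ICE table, Kb = [OH-]²/(0.307 − [OH-]) = 1.64 × 10^-5.
Since Kb ≪ C₀, [OH-] ≈ √(Kb·C₀) = 2.24 × 10^-3 M.
Check: 0.73% ionized — well under 5%, approximation valid.
pOH = 2.65, so pH = 14.00 − pOH = 11.35

pH = 11.35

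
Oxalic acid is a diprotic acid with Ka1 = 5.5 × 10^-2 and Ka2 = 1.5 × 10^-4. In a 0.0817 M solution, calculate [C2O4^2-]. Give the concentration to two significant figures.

First ionization gives [H+] ≈ [HC2O4-] = 4.50 × 10^-2 M.
Second step: Ka2 = [H+][C2O4^2-]/[HC2O4-] ≈ [C2O4^2-] (since [H+] ≈ [HC2O4-]).
So [C2O4^2-] ≈ Ka2.

1.5 × 10^-4 M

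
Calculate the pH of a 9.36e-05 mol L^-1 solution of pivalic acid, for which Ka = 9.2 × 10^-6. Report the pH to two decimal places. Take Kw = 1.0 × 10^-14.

pH = 4.60

(CH3)3CCOOH ⇌ (CH3)3CCOO- + H+
Let x = [H+] at equilibrium. Ka = x²/(9.36e-05 − x).
Here C₀/Ka ≈ 10.2, so the small-x approximation fails. Use the quadratic:
x = [−9.2e-06 + √(9.2e-06² + 3.44e-09)]/2 = 2.51 × 10^-5 M
pH = −log(2.51 × 10^-5) = 4.60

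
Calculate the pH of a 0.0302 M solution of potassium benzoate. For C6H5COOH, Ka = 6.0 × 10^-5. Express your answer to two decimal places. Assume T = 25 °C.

pH = 8.35

C6H5COO- is the conjugate base of the weak acid C6H5COOH.
Kb = Kw/Ka = 1.0×10^-14 / 6.0 × 10^-5 = 1.67 × 10^-10
From the ICE table, Kb = [OH-]²/(0.0302 − [OH-]) = 1.67 × 10^-10.
Neglecting [OH-] in the denominator: [OH-] = √(1.67 × 10^-10 × 0.0302) = 2.25 × 10^-6 M
pOH = −log(2.25 × 10^-6) = 5.65; pH = 14.00 − 5.65 = 8.35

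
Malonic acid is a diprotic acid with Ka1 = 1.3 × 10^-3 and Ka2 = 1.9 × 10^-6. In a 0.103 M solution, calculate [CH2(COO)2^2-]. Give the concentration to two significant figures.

First ionization gives [H+] ≈ [CH2(COOH)COO-] = 1.09 × 10^-2 M.
Second step: Ka2 = [H+][CH2(COO)2^2-]/[CH2(COOH)COO-] ≈ [CH2(COO)2^2-] (since [H+] ≈ [CH2(COOH)COO-]).
So [CH2(COO)2^2-] ≈ Ka2.

1.9 × 10^-6 M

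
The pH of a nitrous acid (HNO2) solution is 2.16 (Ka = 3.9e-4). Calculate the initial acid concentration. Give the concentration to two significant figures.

C₀ = 1.3 × 10^-1 M

[H+] = 10^(-2.16) = 6.92 × 10^-3 M = x
Ka = x²/(C₀ − x) ⇒ C₀ = x + x²/Ka
C₀ = 6.92 × 10^-3 + (6.92 × 10^-3)²/(3.9 × 10^-4) = 1.30 × 10^-1 M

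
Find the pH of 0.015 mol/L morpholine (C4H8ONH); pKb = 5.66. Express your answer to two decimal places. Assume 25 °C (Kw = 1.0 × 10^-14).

pH = 10.26

C4H8ONH + H2O ⇌ C4H8ONH2+ + OH-
Kb = 10^(−5.66) = 2.19 × 10^-6
From the ICE table, Kb = x²/(0.015 − x) = 2.19 × 10^-6.
Assume x ≪ 0.015: x ≈ √(2.19 × 10^-6 × 0.015) = 1.81 × 10^-4 M
pOH = 3.74, so pH = 14.00 − pOH = 10.26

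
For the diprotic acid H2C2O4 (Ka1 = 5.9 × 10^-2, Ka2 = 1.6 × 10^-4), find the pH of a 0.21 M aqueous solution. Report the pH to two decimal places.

Ka1 ≫ Ka2, so treat the first dissociation as the only significant source of H+.
Ka1 = x²/(0.21 − x) = 5.9 × 10^-2
Solving the quadratic: x = (−Ka1 + √(Ka1² + 4·Ka1·C₀))/2 = 8.57 × 10^-2 M
pH = −log(8.57 × 10^-2) = 1.07

pH = 1.07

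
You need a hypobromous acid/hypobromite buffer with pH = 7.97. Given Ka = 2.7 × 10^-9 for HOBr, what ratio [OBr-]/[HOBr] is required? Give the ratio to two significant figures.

pKa = -log(2.7 × 10^-9) = 8.569
pH = pKa + log(r) ⇒ log(r) = 7.97 − 8.569 = -0.599
r = [OBr-]/[HOBr] = 10^(-0.599) = 0.252

ratio = 0.25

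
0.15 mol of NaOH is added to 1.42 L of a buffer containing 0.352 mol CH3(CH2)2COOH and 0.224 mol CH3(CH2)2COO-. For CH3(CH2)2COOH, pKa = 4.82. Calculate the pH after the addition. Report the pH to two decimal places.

OH- converts CH3(CH2)2COOH to CH3(CH2)2COO-: CH3(CH2)2COOH → 0.202 mol, CH3(CH2)2COO- → 0.374 mol.
pH = pKa + log(n_CH3(CH2)2COO-/n_CH3(CH2)2COOH) = 4.82 + log(0.374/0.202) = 4.82 + (+0.268)

pH = 5.09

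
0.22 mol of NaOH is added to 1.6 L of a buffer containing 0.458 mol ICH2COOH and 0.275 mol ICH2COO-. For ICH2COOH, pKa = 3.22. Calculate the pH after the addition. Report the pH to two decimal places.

After neutralization: n(ICH2COOH) = 0.238 mol, n(ICH2COO-) = 0.495 mol.
pH = pKa + log(n_ICH2COO-/n_ICH2COOH) = 3.22 + log(0.495/0.238) = 3.22 + (+0.318)

pH = 3.54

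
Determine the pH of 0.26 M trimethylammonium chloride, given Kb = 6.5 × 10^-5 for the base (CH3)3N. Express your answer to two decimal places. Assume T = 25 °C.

(CH3)3NH+ is the conjugate acid of the weak base (CH3)3N.
Ka = Kw/Kb = 1.0×10^-14 / 6.5 × 10^-5 = 1.54 × 10^-10
Let x = [H+] at equilibrium. Ka = x²/(0.26 − x).
Assume x ≪ 0.26: x ≈ √(1.54 × 10^-10 × 0.26) = 6.33 × 10^-6 M
Check: 0.0024% ionized — well under 5%, approximation valid.
pH = −log(6.33 × 10^-6) = 5.20

pH = 5.20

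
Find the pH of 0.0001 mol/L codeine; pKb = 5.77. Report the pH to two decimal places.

C18H21NO3 + H2O ⇌ C18H22NO3+ + OH-
Kb = 10^(−5.77) = 1.70 × 10^-6
Kb = x²/(0.0001 − x) = 1.70 × 10^-6
Here C₀/Kb ≈ 58.8, so the small-x approximation fails. Use the quadratic:
x = (−Kb + √(Kb² + 4·Kb·C₀))/2 = 1.22 × 10^-5 M
pOH = 4.91, so pH = 14.00 − pOH = 9.09

pH = 9.09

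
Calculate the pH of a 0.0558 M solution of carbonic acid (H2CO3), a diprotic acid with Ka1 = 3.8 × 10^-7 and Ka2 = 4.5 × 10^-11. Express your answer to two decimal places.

pH = 3.84

Ka1 ≫ Ka2, so treat the first dissociation as the only significant source of H+.
Ka1 = x²/(0.0558 − x) = 3.8 × 10^-7
x ≈ √(3.8 × 10^-7 × 0.0558) = 1.46 × 10^-4 M
pH = −log(1.46 × 10^-4) = 3.84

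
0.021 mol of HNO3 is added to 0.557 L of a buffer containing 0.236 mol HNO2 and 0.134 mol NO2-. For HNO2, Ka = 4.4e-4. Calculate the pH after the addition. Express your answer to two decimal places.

After neutralization: n(HNO2) = 0.257 mol, n(NO2-) = 0.113 mol.
pKa = −log(4.4 × 10^-4) = 3.357
pH = pKa + log(n_NO2-/n_HNO2) = 3.357 + log(0.113/0.257) = 3.357 + (-0.357)

pH = 3.00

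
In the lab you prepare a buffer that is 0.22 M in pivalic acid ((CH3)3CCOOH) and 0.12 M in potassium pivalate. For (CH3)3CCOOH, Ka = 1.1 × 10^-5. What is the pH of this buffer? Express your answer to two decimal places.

pKa = −log(1.1 × 10^-5) = 4.959
Using pH = pKa + log([base]/[acid]) with [base]/[acid] = 0.12/0.22:
pH = 4.959 + (-0.263) = 4.70

pH = 4.70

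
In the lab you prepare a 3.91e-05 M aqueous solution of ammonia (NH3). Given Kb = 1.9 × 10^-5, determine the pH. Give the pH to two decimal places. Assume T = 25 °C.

pH = 9.29

NH3 + H2O ⇌ NH4+ + OH-
Let x = [OH-] at equilibrium. Kb = x²/(3.91e-05 − x).
The 5% rule fails; solving x² + Kb·x − Kb·C₀ = 0 exactly:
x = (−Kb + √(Kb² + 4·Kb·C₀))/2 = 1.94 × 10^-5 M
pOH = −log(1.94 × 10^-5) = 4.71; pH = 14.00 − 4.71 = 9.29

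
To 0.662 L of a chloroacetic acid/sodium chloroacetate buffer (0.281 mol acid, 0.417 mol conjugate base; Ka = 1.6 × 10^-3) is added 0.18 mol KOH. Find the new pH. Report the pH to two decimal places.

pH = 3.57

After neutralization: n(ClCH2COOH) = 0.101 mol, n(ClCH2COO-) = 0.597 mol.
pKa = −log(1.6 × 10^-3) = 2.796
pH = pKa + log([A⁻]/[HA]) = 2.796 + log(0.597/0.101) = 2.796 +0.772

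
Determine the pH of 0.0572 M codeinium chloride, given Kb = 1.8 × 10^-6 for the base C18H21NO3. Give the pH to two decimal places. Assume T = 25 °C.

pH = 4.75

C18H22NO3+ is the conjugate acid of the weak base C18H21NO3.
Ka = Kw/Kb = 1.0×10^-14 / 1.8 × 10^-6 = 5.56 × 10^-9
Ka = [H+]²/(0.0572 − [H+]) = 5.56 × 10^-9
Assume [H+] ≪ 0.0572: [H+] ≈ √(5.56 × 10^-9 × 0.0572) = 1.78 × 10^-5 M
Check: 0.031% ionized — well under 5%, approximation valid.
pH = −log[H+] = −log(1.78 × 10^-5) = 4.75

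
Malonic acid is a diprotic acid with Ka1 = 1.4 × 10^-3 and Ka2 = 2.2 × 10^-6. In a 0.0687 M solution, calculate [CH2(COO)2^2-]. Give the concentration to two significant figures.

2.2 × 10^-6 M

First ionization gives [H+] ≈ [CH2(COOH)COO-] = 9.13 × 10^-3 M.
Second step: Ka2 = [H+][CH2(COO)2^2-]/[CH2(COOH)COO-] ≈ [CH2(COO)2^2-] (since [H+] ≈ [CH2(COOH)COO-]).
So [CH2(COO)2^2-] ≈ Ka2.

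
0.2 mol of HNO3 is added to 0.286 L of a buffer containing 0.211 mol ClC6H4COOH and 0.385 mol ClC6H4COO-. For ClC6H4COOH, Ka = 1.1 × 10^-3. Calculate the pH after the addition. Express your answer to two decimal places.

Added H+ converts ClC6H4COO- to ClC6H4COOH: ClC6H4COOH → 0.411 mol, ClC6H4COO- → 0.185 mol.
pKa = −log(1.1 × 10^-3) = 2.959
Henderson–Hasselbalch with mole ratio 0.185/0.411: pH = 2.959 + (-0.347)

pH = 2.61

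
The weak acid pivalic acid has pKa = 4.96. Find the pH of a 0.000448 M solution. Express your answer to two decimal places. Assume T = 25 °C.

pH = 4.19

(CH3)3CCOOH ⇌ (CH3)3CCOO- + H+
Ka = 10^(−4.96) = 1.10 × 10^-5
From the ICE table, Ka = x²/(0.000448 − x) = 1.10 × 10^-5.
x is not negligible relative to C₀; solve x² + 1.1e-05·x − 4.93e-09 = 0.
x = (−Ka + √(Ka² + 4·Ka·C₀))/2 = 6.49 × 10^-5 M
pH = −log[H+] = −log(6.49 × 10^-5) = 4.19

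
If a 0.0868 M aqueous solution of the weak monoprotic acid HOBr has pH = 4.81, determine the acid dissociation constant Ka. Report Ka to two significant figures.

[H+] = 10^(-4.81) = 1.55 × 10^-5 M
At equilibrium [HA] = 0.0868 − 1.55 × 10^-5 = 8.68 × 10^-2 M
Ka = [H+][A-]/[HA] = (1.55 × 10^-5)² / 8.68 × 10^-2 = 2.8 × 10^-9

Ka = 2.8 × 10^-9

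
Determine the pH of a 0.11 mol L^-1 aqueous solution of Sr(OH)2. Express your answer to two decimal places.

pH = 13.34

Sr(OH)2 is a strong base (each formula unit releases 2 OH-); [OH-] = 0.22 M.
pOH = -log(0.22) = 0.66
pH = 14.00 - 0.66 = 13.34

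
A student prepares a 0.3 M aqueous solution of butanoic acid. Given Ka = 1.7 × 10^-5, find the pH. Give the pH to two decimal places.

CH3(CH2)2COOH ⇌ CH3(CH2)2COO- + H+
Ka = x²/(0.3 − x) = 1.7 × 10^-5
Neglecting x in the denominator: x = √(1.7 × 10^-5 × 0.3) = 2.26 × 10^-3 M
Check: 0.75% ionized — well under 5%, approximation valid.
pH = −log[H+] = −log(2.26 × 10^-3) = 2.65

pH = 2.65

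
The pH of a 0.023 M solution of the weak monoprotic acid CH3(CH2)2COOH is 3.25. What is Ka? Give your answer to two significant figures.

[H+] = 10^(-3.25) = 5.62 × 10^-4 M
At equilibrium [HA] = 0.023 − 5.62 × 10^-4 = 2.24 × 10^-2 M
Ka = [H+][A-]/[HA] = (5.62 × 10^-4)² / 2.24 × 10^-2 = 1.4 × 10^-5

Ka = 1.4 × 10^-5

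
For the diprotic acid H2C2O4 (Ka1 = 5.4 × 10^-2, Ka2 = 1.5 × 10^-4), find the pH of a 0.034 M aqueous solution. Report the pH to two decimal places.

Ka1 ≫ Ka2, so treat the first dissociation as the only significant source of H+.
Ka1 = x²/(0.034 − x) = 5.4 × 10^-2
Solving the quadratic: x = (−Ka1 + √(Ka1² + 4·Ka1·C₀))/2 = 2.36 × 10^-2 M
pH = −log(2.36 × 10^-2) = 1.63

pH = 1.63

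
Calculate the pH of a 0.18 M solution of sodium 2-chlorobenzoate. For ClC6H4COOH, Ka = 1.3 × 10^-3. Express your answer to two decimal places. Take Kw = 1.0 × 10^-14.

ClC6H4COO- is the conjugate base of the weak acid ClC6H4COOH.
Kb = Kw/Ka = 1.0×10^-14 / 1.3 × 10^-3 = 7.69 × 10^-12
Kb = [OH-]²/(0.18 − [OH-]) = 7.69 × 10^-12
Assume [OH-] ≪ 0.18: [OH-] ≈ √(7.69 × 10^-12 × 0.18) = 1.18 × 10^-6 M
([OH-]/C₀ = 0.00065% < 5%, so the approximation holds.)
pOH = −log(1.18 × 10^-6) = 5.93; pH = 14.00 − 5.93 = 8.07

pH = 8.07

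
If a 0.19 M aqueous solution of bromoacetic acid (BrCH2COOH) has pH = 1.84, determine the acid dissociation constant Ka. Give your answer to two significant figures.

[H+] = 10^(-1.84) = 1.45 × 10^-2 M
At equilibrium [HA] = 0.19 − 1.45 × 10^-2 = 1.75 × 10^-1 M
Ka = [H+][A-]/[HA] = (1.45 × 10^-2)² / 1.75 × 10^-1 = 1.2 × 10^-3

Ka = 1.2 × 10^-3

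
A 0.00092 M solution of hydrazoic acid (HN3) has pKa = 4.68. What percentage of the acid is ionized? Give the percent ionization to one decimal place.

HN3 ⇌ N3- + H+; let x = [H+] at equilibrium.
Ka = 10^(−4.68) = 2.09 × 10^-5
Ka = x²/(C₀ − x); solving the quadratic gives x = 1.29 × 10^-4 M.
% ionization = x/C₀ × 100% = 1.29 × 10^-4/0.00092 × 100% = 14.0%

14.0%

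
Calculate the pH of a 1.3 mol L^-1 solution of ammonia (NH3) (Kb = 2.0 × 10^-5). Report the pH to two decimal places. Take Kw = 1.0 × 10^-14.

pH = 11.71

NH3 + H2O ⇌ NH4+ + OH-
Kb = x²/(1.3 − x) = 2.0 × 10^-5
Neglecting x in the denominator: x = √(2.0 × 10^-5 × 1.3) = 5.10 × 10^-3 M
(x/C₀ = 0.39% < 5%, so the approximation holds.)
pOH = −log(5.10 × 10^-3) = 2.29; pH = 14.00 − 2.29 = 11.71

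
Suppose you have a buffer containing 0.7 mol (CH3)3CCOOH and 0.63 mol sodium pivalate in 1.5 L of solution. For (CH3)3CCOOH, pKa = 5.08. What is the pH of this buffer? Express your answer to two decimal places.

pH = 5.03

pH = pKa + log([A⁻]/[HA]) = 5.08 + log(0.63/0.7)
pH = 5.08 + (-0.046) = 5.03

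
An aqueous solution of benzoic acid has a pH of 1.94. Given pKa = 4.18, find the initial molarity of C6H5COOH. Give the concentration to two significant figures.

[H+] = 10^(-1.94) = 1.15 × 10^-2 M = x
Ka = 10^(−4.18) = 6.61 × 10^-5
Ka = x²/(C₀ − x) ⇒ C₀ = x + x²/Ka
C₀ = 1.15 × 10^-2 + (1.15 × 10^-2)²/(6.61 × 10^-5) = 2.01 M

C₀ = 2.0 M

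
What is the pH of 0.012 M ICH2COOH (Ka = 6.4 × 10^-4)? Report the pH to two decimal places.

pH = 2.61

ICH2COOH ⇌ ICH2COO- + H+
From the ICE table, Ka = x²/(0.012 − x) = 6.4 × 10^-4.
Here C₀/Ka ≈ 18.8, so the small-x approximation fails. Use the quadratic:
x = [−0.00064 + √(0.00064² + 3.07e-05)]/2 = 2.47 × 10^-3 M
pH = −log(2.47 × 10^-3) = 2.61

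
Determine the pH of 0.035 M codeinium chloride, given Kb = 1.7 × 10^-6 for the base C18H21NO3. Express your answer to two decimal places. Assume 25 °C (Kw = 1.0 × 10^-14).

pH = 4.84

C18H22NO3+ is the conjugate acid of the weak base C18H21NO3.
Ka = Kw/Kb = 1.0×10^-14 / 1.7 × 10^-6 = 5.88 × 10^-9
From the ICE table, Ka = [H+]²/(0.035 − [H+]) = 5.88 × 10^-9.
Since Ka ≪ C₀, [H+] ≈ √(Ka·C₀) = 1.43 × 10^-5 M.
pH = −log(1.43 × 10^-5) = 4.84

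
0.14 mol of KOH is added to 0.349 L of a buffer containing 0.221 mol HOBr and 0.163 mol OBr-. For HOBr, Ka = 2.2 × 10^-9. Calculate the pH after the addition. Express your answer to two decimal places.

pH = 9.23

OH- converts HOBr to OBr-: HOBr → 0.081 mol, OBr- → 0.303 mol.
pKa = −log(2.2 × 10^-9) = 8.658
Henderson–Hasselbalch with mole ratio 0.303/0.081: pH = 8.658 + (+0.573)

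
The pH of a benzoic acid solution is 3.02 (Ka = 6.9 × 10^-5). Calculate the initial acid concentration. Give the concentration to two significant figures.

C₀ = 1.4 × 10^-2 M

[H+] = 10^(-3.02) = 9.55 × 10^-4 M = x
Ka = x²/(C₀ − x) ⇒ C₀ = x + x²/Ka
C₀ = 9.55 × 10^-4 + (9.55 × 10^-4)²/(6.9 × 10^-5) = 1.42 × 10^-2 M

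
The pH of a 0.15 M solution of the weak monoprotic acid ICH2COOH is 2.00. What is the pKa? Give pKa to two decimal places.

pKa = 3.15

[H+] = 10^(-2.00) = 1.00 × 10^-2 M
At equilibrium [HA] = 0.15 − 1.00 × 10^-2 = 1.40 × 10^-1 M
Ka = [H+][A-]/[HA] = (1.00 × 10^-2)² / 1.40 × 10^-1 = 7.14 × 10^-4
pKa = -log(7.14 × 10^-4) = 3.15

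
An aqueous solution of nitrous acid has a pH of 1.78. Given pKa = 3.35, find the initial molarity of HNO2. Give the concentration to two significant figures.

C₀ = 6.3 × 10^-1 M

[H+] = 10^(-1.78) = 1.66 × 10^-2 M = x
Ka = 10^(−3.35) = 4.47 × 10^-4
Ka = x²/(C₀ − x) ⇒ C₀ = x + x²/Ka
C₀ = 1.66 × 10^-2 + (1.66 × 10^-2)²/(4.47 × 10^-4) = 6.33 × 10^-1 M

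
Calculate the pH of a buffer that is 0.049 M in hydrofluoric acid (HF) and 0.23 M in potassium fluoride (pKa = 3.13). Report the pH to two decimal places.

pH = 3.80

Using pH = pKa + log([base]/[acid]) with [base]/[acid] = 0.23/0.049:
pH = 3.13 + (+0.672) = 3.80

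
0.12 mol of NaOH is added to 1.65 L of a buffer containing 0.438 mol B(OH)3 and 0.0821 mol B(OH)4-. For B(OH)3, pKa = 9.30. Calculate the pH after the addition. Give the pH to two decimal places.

OH- converts B(OH)3 to B(OH)4-: B(OH)3 → 0.318 mol, B(OH)4- → 0.202 mol.
Henderson–Hasselbalch with mole ratio 0.202/0.318: pH = 9.30 + (-0.197)

pH = 9.10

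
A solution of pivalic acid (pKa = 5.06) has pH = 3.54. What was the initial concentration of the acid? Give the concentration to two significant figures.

[H+] = 10^(-3.54) = 2.88 × 10^-4 M = x
Ka = 10^(−5.06) = 8.71 × 10^-6
Ka = x²/(C₀ − x) ⇒ C₀ = x + x²/Ka
C₀ = 2.88 × 10^-4 + (2.88 × 10^-4)²/(8.71 × 10^-6) = 9.81 × 10^-3 M

C₀ = 9.8 × 10^-3 M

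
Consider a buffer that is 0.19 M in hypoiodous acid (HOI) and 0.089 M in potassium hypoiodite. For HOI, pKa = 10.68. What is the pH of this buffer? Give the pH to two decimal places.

Henderson–Hasselbalch: pH = pKa + log([OI-]/[HOI]) = 10.68 + log(0.089/0.19)
pH = 10.68 + (-0.329) = 10.35

pH = 10.35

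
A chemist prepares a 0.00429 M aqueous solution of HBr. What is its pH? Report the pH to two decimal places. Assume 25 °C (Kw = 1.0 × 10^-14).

pH = 2.37

HBr is a strong acid and dissociates completely, so [H+] = 0.00429 M.
pH = -log(0.00429) = 2.37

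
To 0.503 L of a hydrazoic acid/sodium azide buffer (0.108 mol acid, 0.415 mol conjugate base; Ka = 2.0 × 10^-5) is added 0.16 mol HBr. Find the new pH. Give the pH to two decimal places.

After neutralization: n(HN3) = 0.268 mol, n(N3-) = 0.255 mol.
pKa = −log(2.0 × 10^-5) = 4.699
pH = pKa + log(n_N3-/n_HN3) = 4.699 + log(0.255/0.268) = 4.699 + (-0.022)

pH = 4.68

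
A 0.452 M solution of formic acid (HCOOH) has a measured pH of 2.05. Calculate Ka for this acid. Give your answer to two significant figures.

Ka = 1.8 × 10^-4

[H+] = 10^(-2.05) = 8.91 × 10^-3 M
At equilibrium [HA] = 0.452 − 8.91 × 10^-3 = 4.43 × 10^-1 M
Ka = [H+][A-]/[HA] = (8.91 × 10^-3)² / 4.43 × 10^-1 = 1.8 × 10^-4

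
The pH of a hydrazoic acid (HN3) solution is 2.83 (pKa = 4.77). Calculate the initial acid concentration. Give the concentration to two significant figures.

[H+] = 10^(-2.83) = 1.48 × 10^-3 M = x
Ka = 10^(−4.77) = 1.70 × 10^-5
Ka = x²/(C₀ − x) ⇒ C₀ = x + x²/Ka
C₀ = 1.48 × 10^-3 + (1.48 × 10^-3)²/(1.70 × 10^-5) = 1.30 × 10^-1 M

C₀ = 1.3 × 10^-1 M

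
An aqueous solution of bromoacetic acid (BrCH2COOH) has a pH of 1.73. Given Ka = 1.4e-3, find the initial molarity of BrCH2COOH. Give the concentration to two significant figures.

C₀ = 2.7 × 10^-1 M

[H+] = 10^(-1.73) = 1.86 × 10^-2 M = x
Ka = x²/(C₀ − x) ⇒ C₀ = x + x²/Ka
C₀ = 1.86 × 10^-2 + (1.86 × 10^-2)²/(1.4 × 10^-3) = 2.66 × 10^-1 M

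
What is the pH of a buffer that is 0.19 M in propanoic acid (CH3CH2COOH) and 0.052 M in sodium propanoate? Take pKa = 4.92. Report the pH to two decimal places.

pH = 4.36

Using pH = pKa + log([base]/[acid]) with [base]/[acid] = 0.052/0.19:
pH = 4.92 + (-0.563) = 4.36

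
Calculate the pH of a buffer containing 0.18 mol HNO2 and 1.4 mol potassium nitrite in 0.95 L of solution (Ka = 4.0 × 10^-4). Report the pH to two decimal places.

pH = 4.29

pKa = −log(4.0 × 10^-4) = 3.398
Henderson–Hasselbalch: pH = pKa + log([NO2-]/[HNO2]) = 3.398 + log(1.4/0.18)
pH = 3.398 + (+0.891) = 4.29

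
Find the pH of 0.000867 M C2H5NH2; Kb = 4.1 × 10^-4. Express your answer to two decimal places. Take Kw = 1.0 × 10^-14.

C2H5NH2 + H2O ⇌ C2H5NH3+ + OH-
Let x = [OH-] at equilibrium. Kb = x²/(0.000867 − x).
Here C₀/Kb ≈ 2.11, so the small-x approximation fails. Use the quadratic:
x = (−Kb + √(Kb² + 4·Kb·C₀))/2 = 4.25 × 10^-4 M
pOH = −log(4.25 × 10^-4) = 3.37; pH = 14.00 − 3.37 = 10.63

pH = 10.63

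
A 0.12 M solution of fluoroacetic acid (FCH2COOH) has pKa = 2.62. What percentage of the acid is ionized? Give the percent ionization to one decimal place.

13.2%

FCH2COOH ⇌ FCH2COO- + H+; let x = [H+] at equilibrium.
Ka = 10^(−2.62) = 2.40 × 10^-3
Solve x² + 0.0024x − 0.000288 = 0 → x = 1.58 × 10^-2 M
% ionization = x/C₀ × 100% = 1.58 × 10^-2/0.12 × 100% = 13.2%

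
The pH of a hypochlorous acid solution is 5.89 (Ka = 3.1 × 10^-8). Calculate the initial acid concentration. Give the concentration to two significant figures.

C₀ = 5.5 × 10^-5 M

[H+] = 10^(-5.89) = 1.29 × 10^-6 M = x
Ka = x²/(C₀ − x) ⇒ C₀ = x + x²/Ka
C₀ = 1.29 × 10^-6 + (1.29 × 10^-6)²/(3.1 × 10^-8) = 5.50 × 10^-5 M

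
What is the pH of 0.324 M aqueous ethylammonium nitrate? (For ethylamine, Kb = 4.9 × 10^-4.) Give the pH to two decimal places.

C2H5NH3+ is the conjugate acid of the weak base C2H5NH2.
Ka = Kw/Kb = 1.0×10^-14 / 4.9 × 10^-4 = 2.04 × 10^-11
From the ICE table, Ka = [H+]²/(0.324 − [H+]) = 2.04 × 10^-11.
Assume [H+] ≪ 0.324: [H+] ≈ √(2.04 × 10^-11 × 0.324) = 2.57 × 10^-6 M
pH = −log[H+] = −log(2.57 × 10^-6) = 5.59

pH = 5.59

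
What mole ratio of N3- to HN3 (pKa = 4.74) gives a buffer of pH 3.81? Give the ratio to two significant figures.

ratio = 0.12

pH = pKa + log(r) ⇒ log(r) = 3.81 − 4.74 = -0.93
r = [N3-]/[HN3] = 10^(-0.93) = 0.117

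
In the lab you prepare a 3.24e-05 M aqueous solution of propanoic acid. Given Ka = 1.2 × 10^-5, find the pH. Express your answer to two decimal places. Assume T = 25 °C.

pH = 4.84

CH3CH2COOH ⇌ CH3CH2COO- + H+
From the ICE table, Ka = [H+]²/(3.24e-05 − [H+]) = 1.2 × 10^-5.
[H+] is not negligible relative to C₀; solve [H+]² + 1.2e-05·[H+] − 3.89e-10 = 0.
[H+] = [−1.2e-05 + √(1.2e-05² + 1.56e-09)]/2 = 1.46 × 10^-5 M
pH = −log[H+] = −log(1.46 × 10^-5) = 4.84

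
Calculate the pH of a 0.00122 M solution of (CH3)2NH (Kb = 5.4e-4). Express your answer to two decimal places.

(CH3)2NH + H2O ⇌ (CH3)2NH2+ + OH-
Kb = [OH-]²/(0.00122 − [OH-]) = 5.4 × 10^-4
[OH-] is not negligible relative to C₀; solve [OH-]² + 0.00054·[OH-] − 6.59e-07 = 0.
[OH-] = [−0.00054 + √(0.00054² + 2.64e-06)]/2 = 5.85 × 10^-4 M
pOH = −log(5.85 × 10^-4) = 3.23; pH = 14.00 − 3.23 = 10.77

pH = 10.77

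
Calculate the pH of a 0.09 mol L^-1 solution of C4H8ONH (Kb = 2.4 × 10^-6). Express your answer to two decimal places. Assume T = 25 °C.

C4H8ONH + H2O ⇌ C4H8ONH2+ + OH-
Kb = [OH-]²/(0.09 − [OH-]) = 2.4 × 10^-6
Since Kb ≪ C₀, [OH-] ≈ √(Kb·C₀) = 4.65 × 10^-4 M.
pOH = 3.33, so pH = 14.00 − pOH = 10.67

pH = 10.67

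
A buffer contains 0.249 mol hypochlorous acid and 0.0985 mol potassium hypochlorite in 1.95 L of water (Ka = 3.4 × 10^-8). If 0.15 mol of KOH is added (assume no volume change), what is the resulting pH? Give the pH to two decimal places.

After neutralization: n(HOCl) = 0.099 mol, n(OCl-) = 0.248 mol.
pKa = −log(3.4 × 10^-8) = 7.469
pH = pKa + log([A⁻]/[HA]) = 7.469 + log(0.248/0.099) = 7.469 +0.399

pH = 7.87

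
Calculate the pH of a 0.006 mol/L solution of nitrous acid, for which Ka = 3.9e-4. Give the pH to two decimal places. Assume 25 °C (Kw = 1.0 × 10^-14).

HNO2 ⇌ NO2- + H+
From the ICE table, Ka = [H+]²/(0.006 − [H+]) = 3.9 × 10^-4.
The 5% rule fails; solving [H+]² + Ka·[H+] − Ka·C₀ = 0 exactly:
[H+] = [−0.00039 + √(0.00039² + 9.36e-06)]/2 = 1.35 × 10^-3 M
pH = −log(1.35 × 10^-3) = 2.87

pH = 2.87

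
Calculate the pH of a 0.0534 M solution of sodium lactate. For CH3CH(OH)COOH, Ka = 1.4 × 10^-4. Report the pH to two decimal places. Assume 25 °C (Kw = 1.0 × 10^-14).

CH3CH(OH)COO- is the conjugate base of the weak acid CH3CH(OH)COOH.
Kb = Kw/Ka = 1.0×10^-14 / 1.4 × 10^-4 = 7.14 × 10^-11
Kb = [OH-]²/(0.0534 − [OH-]) = 7.14 × 10^-11
Neglecting [OH-] in the denominator: [OH-] = √(7.14 × 10^-11 × 0.0534) = 1.95 × 10^-6 M
Check: 0.0037% ionized — well under 5%, approximation valid.
pOH = 5.71, so pH = 14.00 − pOH = 8.29

pH = 8.29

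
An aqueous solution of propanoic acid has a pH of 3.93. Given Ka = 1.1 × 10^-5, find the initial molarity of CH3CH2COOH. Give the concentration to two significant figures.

C₀ = 1.4 × 10^-3 M

[H+] = 10^(-3.93) = 1.17 × 10^-4 M = x
Ka = x²/(C₀ − x) ⇒ C₀ = x + x²/Ka
C₀ = 1.17 × 10^-4 + (1.17 × 10^-4)²/(1.1 × 10^-5) = 1.36 × 10^-3 M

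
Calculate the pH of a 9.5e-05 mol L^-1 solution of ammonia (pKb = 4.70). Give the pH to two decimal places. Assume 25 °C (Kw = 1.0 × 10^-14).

NH3 + H2O ⇌ NH4+ + OH-
Kb = 10^(−4.70) = 2.00 × 10^-5
Kb = x²/(9.5e-05 − x) = 2.00 × 10^-5
The 5% rule fails; solving x² + Kb·x − Kb·C₀ = 0 exactly:
x = [−2e-05 + √(2e-05² + 7.6e-09)]/2 = 3.47 × 10^-5 M
pOH = 4.46, so pH = 14.00 − pOH = 9.54

pH = 9.54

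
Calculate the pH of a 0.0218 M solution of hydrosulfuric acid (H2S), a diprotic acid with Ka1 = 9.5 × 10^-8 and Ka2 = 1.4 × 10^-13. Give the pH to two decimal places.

Ka1 ≫ Ka2, so treat the first dissociation as the only significant source of H+.
Ka1 = x²/(0.0218 − x) = 9.5 × 10^-8
x ≈ √(9.5 × 10^-8 × 0.0218) = 4.55 × 10^-5 M
pH = −log(4.55 × 10^-5) = 4.34

pH = 4.34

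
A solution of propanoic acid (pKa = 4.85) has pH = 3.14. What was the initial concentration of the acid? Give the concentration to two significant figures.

C₀ = 3.8 × 10^-2 M

[H+] = 10^(-3.14) = 7.24 × 10^-4 M = x
Ka = 10^(−4.85) = 1.41 × 10^-5
Ka = x²/(C₀ − x) ⇒ C₀ = x + x²/Ka
C₀ = 7.24 × 10^-4 + (7.24 × 10^-4)²/(1.41 × 10^-5) = 3.79 × 10^-2 M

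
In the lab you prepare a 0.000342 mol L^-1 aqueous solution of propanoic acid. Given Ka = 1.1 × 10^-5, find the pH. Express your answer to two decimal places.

pH = 4.25

CH3CH2COOH ⇌ CH3CH2COO- + H+
Let x = [H+] at equilibrium. Ka = x²/(0.000342 − x).
The 5% rule fails; solving x² + Ka·x − Ka·C₀ = 0 exactly:
x = [−1.1e-05 + √(1.1e-05² + 1.5e-08)]/2 = 5.61 × 10^-5 M
pH = −log(5.61 × 10^-5) = 4.25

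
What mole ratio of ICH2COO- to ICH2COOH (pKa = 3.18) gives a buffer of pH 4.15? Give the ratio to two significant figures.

ratio = 9.3

pH = pKa + log(r) ⇒ log(r) = 4.15 − 3.18 = +0.97
r = [ICH2COO-]/[ICH2COOH] = 10^(+0.97) = 9.33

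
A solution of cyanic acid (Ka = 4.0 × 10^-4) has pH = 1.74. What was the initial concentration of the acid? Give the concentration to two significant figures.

[H+] = 10^(-1.74) = 1.82 × 10^-2 M = x
Ka = x²/(C₀ − x) ⇒ C₀ = x + x²/Ka
C₀ = 1.82 × 10^-2 + (1.82 × 10^-2)²/(4.0 × 10^-4) = 8.46 × 10^-1 M

C₀ = 8.5 × 10^-1 M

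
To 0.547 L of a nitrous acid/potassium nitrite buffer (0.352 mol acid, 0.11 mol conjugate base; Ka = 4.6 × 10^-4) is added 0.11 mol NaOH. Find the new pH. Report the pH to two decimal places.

pH = 3.30

After neutralization: n(HNO2) = 0.242 mol, n(NO2-) = 0.22 mol.
pKa = −log(4.6 × 10^-4) = 3.337
pH = pKa + log(n_NO2-/n_HNO2) = 3.337 + log(0.22/0.242) = 3.337 + (-0.041)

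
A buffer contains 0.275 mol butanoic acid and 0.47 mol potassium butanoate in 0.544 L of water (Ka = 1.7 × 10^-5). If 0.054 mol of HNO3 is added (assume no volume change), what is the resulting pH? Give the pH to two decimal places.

pH = 4.87

Added H+ converts CH3(CH2)2COO- to CH3(CH2)2COOH: CH3(CH2)2COOH → 0.329 mol, CH3(CH2)2COO- → 0.416 mol.
pKa = −log(1.7 × 10^-5) = 4.770
pH = pKa + log([A⁻]/[HA]) = 4.770 + log(0.416/0.329) = 4.770 +0.102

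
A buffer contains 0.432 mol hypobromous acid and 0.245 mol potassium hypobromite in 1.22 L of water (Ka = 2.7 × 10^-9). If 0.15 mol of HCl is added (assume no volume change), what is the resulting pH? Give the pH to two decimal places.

pH = 7.78

Added H+ converts OBr- to HOBr: HOBr → 0.582 mol, OBr- → 0.095 mol.
pKa = −log(2.7 × 10^-9) = 8.569
pH = pKa + log([A⁻]/[HA]) = 8.569 + log(0.095/0.582) = 8.569 -0.787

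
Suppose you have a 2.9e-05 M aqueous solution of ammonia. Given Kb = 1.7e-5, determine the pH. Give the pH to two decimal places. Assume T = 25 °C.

pH = 9.18

NH3 + H2O ⇌ NH4+ + OH-
From the ICE table, Kb = [OH-]²/(2.9e-05 − [OH-]) = 1.7 × 10^-5.
[OH-] is not negligible relative to C₀; solve [OH-]² + 1.7e-05·[OH-] − 4.93e-10 = 0.
[OH-] = [−1.7e-05 + √(1.7e-05² + 1.97e-09)]/2 = 1.53 × 10^-5 M
pOH = 4.82, so pH = 14.00 − pOH = 9.18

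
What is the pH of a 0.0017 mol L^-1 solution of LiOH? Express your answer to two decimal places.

pH = 11.23

LiOH is a strong base; [OH-] = 0.0017 M.
pOH = -log(0.0017) = 2.77
pH = 14.00 - 2.77 = 11.23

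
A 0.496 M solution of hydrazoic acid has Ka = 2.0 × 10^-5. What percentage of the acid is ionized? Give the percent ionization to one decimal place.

HN3 ⇌ N3- + H+; let x = [H+] at equilibrium.
x ≈ √(Ka·C₀) = √(2.0 × 10^-5 × 0.496) = 3.15 × 10^-3 M
% ionization = x/C₀ × 100% = 3.15 × 10^-3/0.496 × 100% = 0.6%

0.6%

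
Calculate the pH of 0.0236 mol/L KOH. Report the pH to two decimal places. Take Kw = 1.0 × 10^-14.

KOH is a strong base; [OH-] = 0.0236 M.
pOH = -log(0.0236) = 1.63
pH = 14.00 - 1.63 = 12.37

pH = 12.37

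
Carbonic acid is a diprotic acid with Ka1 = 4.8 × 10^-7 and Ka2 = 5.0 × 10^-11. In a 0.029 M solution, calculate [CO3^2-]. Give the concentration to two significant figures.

First ionization gives [H+] ≈ [HCO3-] = 1.18 × 10^-4 M.
Second step: Ka2 = [H+][CO3^2-]/[HCO3-] ≈ [CO3^2-] (since [H+] ≈ [HCO3-]).
So [CO3^2-] ≈ Ka2.

5.0 × 10^-11 M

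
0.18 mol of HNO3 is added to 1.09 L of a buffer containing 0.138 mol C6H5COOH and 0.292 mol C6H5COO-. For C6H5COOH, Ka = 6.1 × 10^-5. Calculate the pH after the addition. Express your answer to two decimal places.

pH = 3.76

Added H+ converts C6H5COO- to C6H5COOH: C6H5COOH → 0.318 mol, C6H5COO- → 0.112 mol.
pKa = −log(6.1 × 10^-5) = 4.215
pH = pKa + log(n_C6H5COO-/n_C6H5COOH) = 4.215 + log(0.112/0.318) = 4.215 + (-0.453)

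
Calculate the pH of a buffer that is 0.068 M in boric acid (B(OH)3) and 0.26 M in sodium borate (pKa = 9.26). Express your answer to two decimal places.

pH = pKa + log([A⁻]/[HA]) = 9.26 + log(0.26/0.068)
pH = 9.26 + (+0.582) = 9.84

pH = 9.84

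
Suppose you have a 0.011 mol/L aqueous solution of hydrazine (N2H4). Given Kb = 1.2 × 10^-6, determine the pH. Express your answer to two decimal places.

N2H4 + H2O ⇌ N2H5+ + OH-
Kb = x²/(0.011 − x) = 1.2 × 10^-6
Neglecting x in the denominator: x = √(1.2 × 10^-6 × 0.011) = 1.15 × 10^-4 M
Check: 1% ionized — well under 5%, approximation valid.
pOH = 3.94, so pH = 14.00 − pOH = 10.06

pH = 10.06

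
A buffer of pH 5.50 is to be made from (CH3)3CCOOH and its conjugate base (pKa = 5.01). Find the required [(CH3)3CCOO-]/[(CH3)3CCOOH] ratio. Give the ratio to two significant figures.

pH = pKa + log(r) ⇒ log(r) = 5.50 − 5.01 = +0.49
r = [(CH3)3CCOO-]/[(CH3)3CCOOH] = 10^(+0.49) = 3.09

ratio = 3.1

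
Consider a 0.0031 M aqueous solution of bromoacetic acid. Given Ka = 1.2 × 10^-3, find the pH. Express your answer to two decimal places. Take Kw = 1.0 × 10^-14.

pH = 2.85

BrCH2COOH ⇌ BrCH2COO- + H+
Ka = [H+]²/(0.0031 − [H+]) = 1.2 × 10^-3
[H+] is not negligible relative to C₀; solve [H+]² + 0.0012·[H+] − 3.72e-06 = 0.
[H+] = [−0.0012 + √(0.0012² + 1.49e-05)]/2 = 1.42 × 10^-3 M
pH = −log[H+] = −log(1.42 × 10^-3) = 2.85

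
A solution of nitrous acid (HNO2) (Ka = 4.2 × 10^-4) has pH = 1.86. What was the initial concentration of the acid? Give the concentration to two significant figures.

C₀ = 4.7 × 10^-1 M

[H+] = 10^(-1.86) = 1.38 × 10^-2 M = x
Ka = x²/(C₀ − x) ⇒ C₀ = x + x²/Ka
C₀ = 1.38 × 10^-2 + (1.38 × 10^-2)²/(4.2 × 10^-4) = 4.67 × 10^-1 M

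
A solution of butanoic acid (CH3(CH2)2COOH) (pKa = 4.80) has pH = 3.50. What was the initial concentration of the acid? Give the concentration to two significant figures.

[H+] = 10^(-3.50) = 3.16 × 10^-4 M = x
Ka = 10^(−4.80) = 1.58 × 10^-5
Ka = x²/(C₀ − x) ⇒ C₀ = x + x²/Ka
C₀ = 3.16 × 10^-4 + (3.16 × 10^-4)²/(1.58 × 10^-5) = 6.64 × 10^-3 M

C₀ = 6.6 × 10^-3 M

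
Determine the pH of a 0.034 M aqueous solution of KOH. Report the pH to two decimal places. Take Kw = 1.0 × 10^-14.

KOH is a strong base; [OH-] = 0.034 M.
pOH = -log(0.034) = 1.47
pH = 14.00 - 1.47 = 12.53

pH = 12.53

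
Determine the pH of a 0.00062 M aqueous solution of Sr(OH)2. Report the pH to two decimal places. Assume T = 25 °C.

Sr(OH)2 is a strong base (each formula unit releases 2 OH-); [OH-] = 0.00124 M.
pOH = -log(0.00124) = 2.91
pH = 14.00 - 2.91 = 11.09

pH = 11.09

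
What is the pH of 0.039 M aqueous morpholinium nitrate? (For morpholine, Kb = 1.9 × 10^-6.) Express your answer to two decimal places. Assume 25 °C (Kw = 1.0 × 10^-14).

C4H8ONH2+ is the conjugate acid of the weak base C4H8ONH.
Ka = Kw/Kb = 1.0×10^-14 / 1.9 × 10^-6 = 5.26 × 10^-9
Ka = [H+]²/(0.039 − [H+]) = 5.26 × 10^-9
Since Ka ≪ C₀, [H+] ≈ √(Ka·C₀) = 1.43 × 10^-5 M.
([H+]/C₀ = 0.037% < 5%, so the approximation holds.)
pH = −log[H+] = −log(1.43 × 10^-5) = 4.84

pH = 4.84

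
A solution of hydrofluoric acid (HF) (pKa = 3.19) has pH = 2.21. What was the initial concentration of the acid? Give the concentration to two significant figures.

C₀ = 6.5 × 10^-2 M

[H+] = 10^(-2.21) = 6.17 × 10^-3 M = x
Ka = 10^(−3.19) = 6.46 × 10^-4
Ka = x²/(C₀ − x) ⇒ C₀ = x + x²/Ka
C₀ = 6.17 × 10^-3 + (6.17 × 10^-3)²/(6.46 × 10^-4) = 6.51 × 10^-2 M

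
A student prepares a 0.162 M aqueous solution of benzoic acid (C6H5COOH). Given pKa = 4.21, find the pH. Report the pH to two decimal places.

pH = 2.50

C6H5COOH ⇌ C6H5COO- + H+
Ka = 10^(−4.21) = 6.17 × 10^-5
Let x = [H+] at equilibrium. Ka = x²/(0.162 − x).
Assume x ≪ 0.162: x ≈ √(6.17 × 10^-5 × 0.162) = 3.16 × 10^-3 M
Check: 2% ionized — well under 5%, approximation valid.
pH = −log[H+] = −log(3.16 × 10^-3) = 2.50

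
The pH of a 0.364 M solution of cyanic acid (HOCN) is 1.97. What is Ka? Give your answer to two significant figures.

[H+] = 10^(-1.97) = 1.07 × 10^-2 M
At equilibrium [HA] = 0.364 − 1.07 × 10^-2 = 3.53 × 10^-1 M
Ka = [H+][A-]/[HA] = (1.07 × 10^-2)² / 3.53 × 10^-1 = 3.2 × 10^-4

Ka = 3.2 × 10^-4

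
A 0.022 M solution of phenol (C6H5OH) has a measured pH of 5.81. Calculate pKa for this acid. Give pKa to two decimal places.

pKa = 9.96

[H+] = 10^(-5.81) = 1.55 × 10^-6 M
At equilibrium [HA] = 0.022 − 1.55 × 10^-6 = 2.20 × 10^-2 M
Ka = [H+][A-]/[HA] = (1.55 × 10^-6)² / 2.20 × 10^-2 = 1.09 × 10^-10
pKa = -log(1.09 × 10^-10) = 9.96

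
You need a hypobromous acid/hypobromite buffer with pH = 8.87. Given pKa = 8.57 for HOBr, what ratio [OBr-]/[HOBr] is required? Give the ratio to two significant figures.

pH = pKa + log(r) ⇒ log(r) = 8.87 − 8.57 = +0.30
r = [OBr-]/[HOBr] = 10^(+0.30) = 2

ratio = 2.0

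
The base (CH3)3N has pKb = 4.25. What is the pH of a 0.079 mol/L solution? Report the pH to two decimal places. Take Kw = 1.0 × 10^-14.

(CH3)3N + H2O ⇌ (CH3)3NH+ + OH-
Kb = 10^(−4.25) = 5.62 × 10^-5
From the ICE table, Kb = x²/(0.079 − x) = 5.62 × 10^-5.
Neglecting x in the denominator: x = √(5.62 × 10^-5 × 0.079) = 2.11 × 10^-3 M
pOH = −log(2.11 × 10^-3) = 2.68; pH = 14.00 − 2.68 = 11.32

pH = 11.32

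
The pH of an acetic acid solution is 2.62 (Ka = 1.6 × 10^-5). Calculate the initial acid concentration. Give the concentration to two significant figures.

[H+] = 10^(-2.62) = 2.40 × 10^-3 M = x
Ka = x²/(C₀ − x) ⇒ C₀ = x + x²/Ka
C₀ = 2.40 × 10^-3 + (2.40 × 10^-3)²/(1.6 × 10^-5) = 3.62 × 10^-1 M

C₀ = 3.6 × 10^-1 M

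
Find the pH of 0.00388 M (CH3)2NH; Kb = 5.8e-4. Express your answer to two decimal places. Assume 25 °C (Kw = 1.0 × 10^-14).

(CH3)2NH + H2O ⇌ (CH3)2NH2+ + OH-
Kb = x²/(0.00388 − x) = 5.8 × 10^-4
Here C₀/Kb ≈ 6.69, so the small-x approximation fails. Use the quadratic:
x = (−Kb + √(Kb² + 4·Kb·C₀))/2 = 1.24 × 10^-3 M
pOH = −log(1.24 × 10^-3) = 2.91; pH = 14.00 − 2.91 = 11.09

pH = 11.09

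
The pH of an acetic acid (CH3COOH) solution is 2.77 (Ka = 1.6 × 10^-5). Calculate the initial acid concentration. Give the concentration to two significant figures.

C₀ = 1.8 × 10^-1 M

[H+] = 10^(-2.77) = 1.70 × 10^-3 M = x
Ka = x²/(C₀ − x) ⇒ C₀ = x + x²/Ka
C₀ = 1.70 × 10^-3 + (1.70 × 10^-3)²/(1.6 × 10^-5) = 1.82 × 10^-1 M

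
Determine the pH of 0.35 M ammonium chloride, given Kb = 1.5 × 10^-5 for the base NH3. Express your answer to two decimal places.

pH = 4.82

NH4+ is the conjugate acid of the weak base NH3.
Ka = Kw/Kb = 1.0×10^-14 / 1.5 × 10^-5 = 6.67 × 10^-10
Let x = [H+] at equilibrium. Ka = x²/(0.35 − x).
Assume x ≪ 0.35: x ≈ √(6.67 × 10^-10 × 0.35) = 1.53 × 10^-5 M
pH = −log(1.53 × 10^-5) = 4.82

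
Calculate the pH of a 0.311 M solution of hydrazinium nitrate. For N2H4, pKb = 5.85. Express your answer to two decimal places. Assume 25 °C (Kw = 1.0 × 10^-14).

pH = 4.33

N2H5+ is the conjugate acid of the weak base N2H4.
Kb = 10^(−5.85) = 1.41 × 10^-6
Ka = Kw/Kb = 1.0×10^-14 / 1.41 × 10^-6 = 7.09 × 10^-9
From the ICE table, Ka = x²/(0.311 − x) = 7.09 × 10^-9.
Neglecting x in the denominator: x = √(7.09 × 10^-9 × 0.311) = 4.70 × 10^-5 M
pH = −log(4.70 × 10^-5) = 4.33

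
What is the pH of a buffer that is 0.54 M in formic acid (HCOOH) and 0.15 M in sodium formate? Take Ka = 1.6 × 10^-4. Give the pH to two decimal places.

pH = 3.24

pKa = −log(1.6 × 10^-4) = 3.796
pH = pKa + log([A⁻]/[HA]) = 3.796 + log(0.15/0.54)
pH = 3.796 + (-0.556) = 3.24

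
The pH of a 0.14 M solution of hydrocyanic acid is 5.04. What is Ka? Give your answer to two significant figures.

Ka = 5.9 × 10^-10

[H+] = 10^(-5.04) = 9.12 × 10^-6 M
At equilibrium [HA] = 0.14 − 9.12 × 10^-6 = 1.40 × 10^-1 M
Ka = [H+][A-]/[HA] = (9.12 × 10^-6)² / 1.40 × 10^-1 = 5.9 × 10^-10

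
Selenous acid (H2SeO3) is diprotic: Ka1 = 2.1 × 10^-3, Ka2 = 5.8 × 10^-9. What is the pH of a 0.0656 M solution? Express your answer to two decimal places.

pH = 1.97

Ka1 ≫ Ka2, so treat the first dissociation as the only significant source of H+.
Ka1 = x²/(0.0656 − x) = 2.1 × 10^-3
Solving the quadratic: x = (−Ka1 + √(Ka1² + 4·Ka1·C₀))/2 = 1.07 × 10^-2 M
pH = −log(1.07 × 10^-2) = 1.97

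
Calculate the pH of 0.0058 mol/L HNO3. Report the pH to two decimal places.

pH = 2.24

HNO3 is a strong acid and dissociates completely, so [H+] = 0.0058 M.
pH = -log(0.0058) = 2.24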